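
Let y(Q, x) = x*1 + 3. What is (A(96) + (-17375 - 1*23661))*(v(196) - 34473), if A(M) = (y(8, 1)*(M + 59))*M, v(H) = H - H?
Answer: -637198932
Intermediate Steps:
y(Q, x) = 3 + x (y(Q, x) = x + 3 = 3 + x)
v(H) = 0
A(M) = M*(236 + 4*M) (A(M) = ((3 + 1)*(M + 59))*M = (4*(59 + M))*M = (236 + 4*M)*M = M*(236 + 4*M))
(A(96) + (-17375 - 1*23661))*(v(196) - 34473) = (4*96*(59 + 96) + (-17375 - 1*23661))*(0 - 34473) = (4*96*155 + (-17375 - 23661))*(-34473) = (59520 - 41036)*(-34473) = 18484*(-34473) = -637198932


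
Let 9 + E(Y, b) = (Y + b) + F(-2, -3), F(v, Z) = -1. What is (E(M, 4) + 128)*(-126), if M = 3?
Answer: -15750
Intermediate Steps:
E(Y, b) = -10 + Y + b (E(Y, b) = -9 + ((Y + b) - 1) = -9 + (-1 + Y + b) = -10 + Y + b)
(E(M, 4) + 128)*(-126) = ((-10 + 3 + 4) + 128)*(-126) = (-3 + 128)*(-126) = 125*(-126) = -15750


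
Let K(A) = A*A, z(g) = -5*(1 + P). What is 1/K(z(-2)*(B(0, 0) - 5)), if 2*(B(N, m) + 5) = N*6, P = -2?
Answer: 1/2500 ≈ 0.00040000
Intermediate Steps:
B(N, m) = -5 + 3*N (B(N, m) = -5 + (N*6)/2 = -5 + (6*N)/2 = -5 + 3*N)
z(g) = 5 (z(g) = -5*(1 - 2) = -5*(-1) = 5)
K(A) = A²
1/K(z(-2)*(B(0, 0) - 5)) = 1/((5*((-5 + 3*0) - 5))²) = 1/((5*((-5 + 0) - 5))²) = 1/((5*(-5 - 5))²) = 1/((5*(-10))²) = 1/((-50)²) = 1/2500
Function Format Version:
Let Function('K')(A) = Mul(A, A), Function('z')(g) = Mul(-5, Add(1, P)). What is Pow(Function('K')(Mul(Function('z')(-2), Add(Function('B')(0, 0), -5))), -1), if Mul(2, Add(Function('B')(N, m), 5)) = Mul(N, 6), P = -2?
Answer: Rational(1, 2500) ≈ 0.00040000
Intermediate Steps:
Function('B')(N, m) = Add(-5, Mul(3, N)) (Function('B')(N, m) = Add(-5, Mul(Rational(1, 2), Mul(N, 6))) = Add(-5, Mul(Rational(1, 2), Mul(6, N))) = Add(-5, Mul(3, N)))
Function('z')(g) = 5 (Function('z')(g) = Mul(-5, Add(1, -2)) = Mul(-5, -1) = 5)
Function('K')(A) = Pow(A, 2)
Pow(Function('K')(Mul(Function('z')(-2), Add(Function('B')(0, 0), -5))), -1) = Pow(Pow(Mul(5, Add(Add(-5, Mul(3, 0)), -5)), 2), -1) = Pow(Pow(Mul(5, Add(Add(-5, 0), -5)), 2), -1) = Pow(Pow(Mul(5, Add(-5, -5)), 2), -1) = Pow(Pow(Mul(5, -10), 2), -1) = Pow(Pow(-50, 2), -1) = Pow(2500, -1) = Rational(1, 2500)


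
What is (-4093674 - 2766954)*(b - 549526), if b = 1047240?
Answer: -3414630604392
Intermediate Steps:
(-4093674 - 2766954)*(b - 549526) = (-4093674 - 2766954)*(1047240 - 549526) = -6860628*497714 = -3414630604392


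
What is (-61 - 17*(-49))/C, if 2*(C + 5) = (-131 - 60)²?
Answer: 1544/36471 ≈ 0.042335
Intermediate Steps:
C = 36471/2 (C = -5 + (-131 - 60)²/2 = -5 + (½)*(-191)² = -5 + (½)*36481 = -5 + 36481/2 = 36471/2 ≈ 18236.)
(-61 - 17*(-49))/C = (-61 - 17*(-49))/(36471/2) = (-61 + 833)*(2/36471) = 772*(2/36471) = 1544/36471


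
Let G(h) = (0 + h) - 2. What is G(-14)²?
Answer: 256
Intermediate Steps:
G(h) = -2 + h (G(h) = h - 2 = -2 + h)
G(-14)² = (-2 - 14)² = (-16)² = 256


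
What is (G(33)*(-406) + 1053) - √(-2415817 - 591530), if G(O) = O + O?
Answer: -25743 - I*√3007347 ≈ -25743.0 - 1734.2*I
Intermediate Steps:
G(O) = 2*O
(G(33)*(-406) + 1053) - √(-2415817 - 591530) = ((2*33)*(-406) + 1053) - √(-2415817 - 591530) = (66*(-406) + 1053) - √(-3007347) = (-26796 + 1053) - I*√3007347 = -25743 - I*√3007347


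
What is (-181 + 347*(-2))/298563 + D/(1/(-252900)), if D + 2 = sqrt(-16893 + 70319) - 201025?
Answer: 15178861800432025/298563 - 252900*sqrt(53426) ≈ 5.0781e+10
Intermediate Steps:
D = -201027 + sqrt(53426) (D = -2 + (sqrt(-16893 + 70319) - 201025) = -2 + (sqrt(53426) - 201025) = -2 + (-201025 + sqrt(53426)) = -201027 + sqrt(53426) ≈ -2.0080e+5)
(-181 + 347*(-2))/298563 + D/(1/(-252900)) = (-181 + 347*(-2))/298563 + (-201027 + sqrt(53426))/(1/(-252900)) = (-181 - 694)*(1/298563) + (-201027 + sqrt(53426))/(-1/252900) = -875*1/298563 + (-201027 + sqrt(53426))*(-252900) = -875/298563 + (50839728300 - 252900*sqrt(53426)) = 15178861800432025/298563 - 252900*sqrt(53426)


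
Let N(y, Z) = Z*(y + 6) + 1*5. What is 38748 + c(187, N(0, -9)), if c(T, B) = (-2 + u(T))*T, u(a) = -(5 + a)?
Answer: 2470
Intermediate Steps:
u(a) = -5 - a
N(y, Z) = 5 + Z*(6 + y) (N(y, Z) = Z*(6 + y) + 5 = 5 + Z*(6 + y))
c(T, B) = T*(-7 - T) (c(T, B) = (-2 + (-5 - T))*T = (-7 - T)*T = T*(-7 - T))
38748 + c(187, N(0, -9)) = 38748 - 1*187*(7 + 187) = 38748 - 1*187*194 = 38748 - 36278 = 2470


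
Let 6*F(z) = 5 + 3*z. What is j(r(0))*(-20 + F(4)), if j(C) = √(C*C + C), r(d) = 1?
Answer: -103*√2/6 ≈ -24.277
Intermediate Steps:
j(C) = √(C + C²) (j(C) = √(C² + C) = √(C + C²))
F(z) = ⅚ + z/2 (F(z) = (5 + 3*z)/6 = ⅚ + z/2)
j(r(0))*(-20 + F(4)) = √(1*(1 + 1))*(-20 + (⅚ + (½)*4)) = √(1*2)*(-20 + (⅚ + 2)) = √2*(-20 + 17/6) = √2*(-103/6) = -103*√2/6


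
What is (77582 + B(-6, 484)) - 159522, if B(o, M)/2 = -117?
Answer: -82174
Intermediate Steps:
B(o, M) = -234 (B(o, M) = 2*(-117) = -234)
(77582 + B(-6, 484)) - 159522 = (77582 - 234) - 159522 = 77348 - 159522 = -82174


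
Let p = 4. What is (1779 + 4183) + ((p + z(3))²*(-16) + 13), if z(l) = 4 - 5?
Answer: 5831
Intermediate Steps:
z(l) = -1
(1779 + 4183) + ((p + z(3))²*(-16) + 13) = (1779 + 4183) + ((4 - 1)²*(-16) + 13) = 5962 + (3²*(-16) + 13) = 5962 + (9*(-16) + 13) = 5962 + (-144 + 13) = 5962 - 131 = 5831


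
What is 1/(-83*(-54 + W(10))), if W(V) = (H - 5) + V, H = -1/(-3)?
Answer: 3/12118 ≈ 0.00024757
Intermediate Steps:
H = 1/3 (H = -1*(-1/3) = 1/3 ≈ 0.33333)
W(V) = -14/3 + V (W(V) = (1/3 - 5) + V = -14/3 + V)
1/(-83*(-54 + W(10))) = 1/(-83*(-54 + (-14/3 + 10))) = 1/(-83*(-54 + 16/3)) = 1/(-83*(-146/3)) = 1/(12118/3) = 3/12118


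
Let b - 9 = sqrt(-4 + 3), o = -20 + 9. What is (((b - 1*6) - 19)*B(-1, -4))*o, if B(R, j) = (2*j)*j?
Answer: 5632 - 352*I ≈ 5632.0 - 352.0*I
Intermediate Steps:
o = -11
B(R, j) = 2*j**2
b = 9 + I (b = 9 + sqrt(-4 + 3) = 9 + sqrt(-1) = 9 + I ≈ 9.0 + 1.0*I)
(((b - 1*6) - 19)*B(-1, -4))*o = ((((9 + I) - 1*6) - 19)*(2*(-4)**2))*(-11) = ((((9 + I) - 6) - 19)*(2*16))*(-11) = (((3 + I) - 19)*32)*(-11) = ((-16 + I)*32)*(-11) = (-512 + 32*I)*(-11) = 5632 - 352*I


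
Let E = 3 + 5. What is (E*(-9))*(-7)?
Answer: 504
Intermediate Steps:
E = 8
(E*(-9))*(-7) = (8*(-9))*(-7) = -72*(-7) = 504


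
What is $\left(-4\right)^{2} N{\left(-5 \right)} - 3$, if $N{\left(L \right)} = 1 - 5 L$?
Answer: $413$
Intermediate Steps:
$\left(-4\right)^{2} N{\left(-5 \right)} - 3 = \left(-4\right)^{2} \left(1 - -25\right) - 3 = 16 \left(1 + 25\right) - 3 = 16 \cdot 26 - 3 = 416 - 3 = 413$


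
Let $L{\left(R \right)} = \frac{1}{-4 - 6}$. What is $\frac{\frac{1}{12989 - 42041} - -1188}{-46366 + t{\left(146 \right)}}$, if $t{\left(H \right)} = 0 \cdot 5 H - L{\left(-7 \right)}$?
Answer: $- \frac{172568875}{6735110634} \approx -0.025622$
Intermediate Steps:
$L{\left(R \right)} = - \frac{1}{10}$ ($L{\left(R \right)} = \frac{1}{-10} = - \frac{1}{10}$)
$t{\left(H \right)} = \frac{1}{10}$ ($t{\left(H \right)} = 0 \cdot 5 H - - \frac{1}{10} = 0 H + \frac{1}{10} = 0 + \frac{1}{10} = \frac{1}{10}$)
$\frac{\frac{1}{12989 - 42041} - -1188}{-46366 + t{\left(146 \right)}} = \frac{\frac{1}{12989 - 42041} - -1188}{-46366 + \frac{1}{10}} = \frac{\frac{1}{-29052} + 1188}{- \frac{463659}{10}} = \left(- \frac{1}{29052} + 1188\right) \left(- \frac{10}{463659}\right) = \frac{34513775}{29052} \left(- \frac{10}{463659}\right) = - \frac{172568875}{6735110634}$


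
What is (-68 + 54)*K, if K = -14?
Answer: 196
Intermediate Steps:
(-68 + 54)*K = (-68 + 54)*(-14) = -14*(-14) = 196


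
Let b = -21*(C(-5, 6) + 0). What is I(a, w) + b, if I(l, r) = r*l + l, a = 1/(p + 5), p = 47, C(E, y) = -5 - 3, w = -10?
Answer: 8727/52 ≈ 167.83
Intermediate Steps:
C(E, y) = -8
a = 1/52 (a = 1/(47 + 5) = 1/52 ≈ 0.019231)
I(l, r) = l + l*r (I(l, r) = l*r + l = l + l*r)
b = 168 (b = -21*(-8 + 0) = -21*(-8) = 168)
I(a, w) + b = (1 - 10)/52 + 168 = (1/52)*(-9) + 168 = -9/52 + 168 = 8727/52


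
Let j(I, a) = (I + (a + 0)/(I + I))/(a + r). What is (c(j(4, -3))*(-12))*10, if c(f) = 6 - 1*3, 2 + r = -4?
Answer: -360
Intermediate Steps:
r = -6 (r = -2 - 4 = -6)
j(I, a) = (I + a/(2*I))/(-6 + a) (j(I, a) = (I + (a + 0)/(I + I))/(a - 6) = (I + a/((2*I)))/(-6 + a) = (I + a*(1/(2*I)))/(-6 + a) = (I + a/(2*I))/(-6 + a))
c(f) = 3 (c(f) = 6 - 3 = 3)
(c(j(4, -3))*(-12))*10 = (3*(-12))*10 = -36*10 = -360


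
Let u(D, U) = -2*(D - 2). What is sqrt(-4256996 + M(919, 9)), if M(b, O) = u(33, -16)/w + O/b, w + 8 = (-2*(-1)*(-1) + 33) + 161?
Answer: I*sqrt(7607640146838253)/42274 ≈ 2063.3*I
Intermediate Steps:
w = 184 (w = -8 + ((-2*(-1)*(-1) + 33) + 161) = -8 + ((2*(-1) + 33) + 161) = -8 + ((-2 + 33) + 161) = -8 + (31 + 161) = -8 + 192 = 184)
u(D, U) = 4 - 2*D (u(D, U) = -2*(-2 + D) = 4 - 2*D)
M(b, O) = -31/92 + O/b (M(b, O) = (4 - 2*33)/184 + O/b = (4 - 66)*(1/184) + O/b = -62*1/184 + O/b = -31/92 + O/b)
sqrt(-4256996 + M(919, 9)) = sqrt(-4256996 + (-31/92 + 9/919)) = sqrt(-4256996 - 27661/84548) = sqrt(-359920525469/84548) = I*sqrt(7607640146838253)/42274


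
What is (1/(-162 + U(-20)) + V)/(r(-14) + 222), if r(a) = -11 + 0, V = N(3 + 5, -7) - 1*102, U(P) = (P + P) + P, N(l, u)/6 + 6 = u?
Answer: -39961/46842 ≈ -0.85310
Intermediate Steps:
N(l, u) = -36 + 6*u
U(P) = 3*P (U(P) = 2*P + P = 3*P)
V = -180 (V = (-36 + 6*(-7)) - 1*102 = (-36 - 42) - 102 = -78 - 102 = -180)
r(a) = -11
(1/(-162 + U(-20)) + V)/(r(-14) + 222) = (1/(-162 + 3*(-20)) - 180)/(-11 + 222) = (1/(-162 - 60) - 180)/211 = (1/(-222) - 180)*(1/211) = (-1/222 - 180)*(1/211) = -39961/222*1/211 = -39961/46842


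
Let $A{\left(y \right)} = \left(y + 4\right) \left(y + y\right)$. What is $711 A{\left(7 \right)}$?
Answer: $109494$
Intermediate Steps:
$A{\left(y \right)} = 2 y \left(4 + y\right)$ ($A{\left(y \right)} = \left(4 + y\right) 2 y = 2 y \left(4 + y\right)$)
$711 A{\left(7 \right)} = 711 \cdot 2 \cdot 7 \left(4 + 7\right) = 711 \cdot 2 \cdot 7 \cdot 11 = 711 \cdot 154 = 109494$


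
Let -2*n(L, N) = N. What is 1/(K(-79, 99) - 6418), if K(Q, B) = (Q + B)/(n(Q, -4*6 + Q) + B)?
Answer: -301/1931778 ≈ -0.00015581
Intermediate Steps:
n(L, N) = -N/2
K(Q, B) = (B + Q)/(12 + B - Q/2) (K(Q, B) = (Q + B)/(-(-4*6 + Q)/2 + B) = (B + Q)/(-(-24 + Q)/2 + B) = (B + Q)/((12 - Q/2) + B) = (B + Q)/(12 + B - Q/2))
1/(K(-79, 99) - 6418) = 1/(2*(99 - 79)/(24 - 1*(-79) + 2*99) - 6418) = 1/(2*20/(24 + 79 + 198) - 6418) = 1/(2*20/301 - 6418) = 1/(2*(1/301)*20 - 6418) = 1/(40/301 - 6418) = 1/(-1931778/301) = -301/1931778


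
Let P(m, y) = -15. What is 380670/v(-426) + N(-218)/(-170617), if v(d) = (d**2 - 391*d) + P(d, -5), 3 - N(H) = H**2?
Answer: 27162454819/19793107553 ≈ 1.3723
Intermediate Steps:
N(H) = 3 - H**2
v(d) = -15 + d**2 - 391*d (v(d) = (d**2 - 391*d) - 15 = -15 + d**2 - 391*d)
380670/v(-426) + N(-218)/(-170617) = 380670/(-15 + (-426)**2 - 391*(-426)) + (3 - 1*(-218)**2)/(-170617) = 380670/(-15 + 181476 + 166566) + (3 - 1*47524)*(-1/170617) = 380670/348027 + (3 - 47524)*(-1/170617) = 380670*(1/348027) - 47521*(-1/170617) = 126890/116009 + 47521/170617 = 27162454819/19793107553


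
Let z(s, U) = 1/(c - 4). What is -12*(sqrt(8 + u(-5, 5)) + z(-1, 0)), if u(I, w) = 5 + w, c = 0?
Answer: 3 - 36*sqrt(2) ≈ -47.912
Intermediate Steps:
z(s, U) = -1/4 (z(s, U) = 1/(0 - 4) = 1/(-4) = -1/4)
-12*(sqrt(8 + u(-5, 5)) + z(-1, 0)) = -12*(sqrt(8 + (5 + 5)) - 1/4) = -12*(sqrt(8 + 10) - 1/4) = -12*(sqrt(18) - 1/4) = -12*(3*sqrt(2) - 1/4) = -12*(-1/4 + 3*sqrt(2)) = 3 - 36*sqrt(2)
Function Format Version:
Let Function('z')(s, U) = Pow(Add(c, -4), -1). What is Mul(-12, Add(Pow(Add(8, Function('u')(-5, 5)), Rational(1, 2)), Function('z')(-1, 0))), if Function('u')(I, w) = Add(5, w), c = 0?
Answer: Add(3, Mul(-36, Pow(2, Rational(1, 2)))) ≈ -47.912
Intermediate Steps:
Function('z')(s, U) = Rational(-1, 4) (Function('z')(s, U) = Pow(Add(0, -4), -1) = Pow(-4, -1) = Rational(-1, 4))
Mul(-12, Add(Pow(Add(8, Function('u')(-5, 5)), Rational(1, 2)), Function('z')(-1, 0))) = Mul(-12, Add(Pow(Add(8, Add(5, 5)), Rational(1, 2)), Rational(-1, 4))) = Mul(-12, Add(Pow(Add(8, 10), Rational(1, 2)), Rational(-1, 4))) = Mul(-12, Add(Pow(18, Rational(1, 2)), Rational(-1, 4))) = Mul(-12, Add(Mul(3, Pow(2, Rational(1, 2))), Rational(-1, 4))) = Mul(-12, Add(Rational(-1, 4), Mul(3, Pow(2, Rational(1, 2))))) = Add(3, Mul(-36, Pow(2, Rational(1, 2))))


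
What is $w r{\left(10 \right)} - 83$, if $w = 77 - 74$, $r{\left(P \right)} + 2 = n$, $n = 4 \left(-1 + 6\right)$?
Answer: $-29$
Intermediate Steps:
$n = 20$ ($n = 4 \cdot 5 = 20$)
$r{\left(P \right)} = 18$ ($r{\left(P \right)} = -2 + 20 = 18$)
$w = 3$
$w r{\left(10 \right)} - 83 = 3 \cdot 18 - 83 = 54 - 83 = -29$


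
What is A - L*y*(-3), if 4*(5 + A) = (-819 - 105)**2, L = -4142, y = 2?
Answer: 188587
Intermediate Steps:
A = 213439 (A = -5 + (-819 - 105)**2/4 = -5 + (1/4)*(-924)**2 = -5 + (1/4)*853776 = -5 + 213444 = 213439)
A - L*y*(-3) = 213439 - (-4142)*2*(-3) = 213439 - (-4142)*(-6) = 213439 - 1*24852 = 213439 - 24852 = 188587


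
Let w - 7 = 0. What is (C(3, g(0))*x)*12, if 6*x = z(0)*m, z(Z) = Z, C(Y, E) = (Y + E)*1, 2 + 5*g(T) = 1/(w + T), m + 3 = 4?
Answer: 0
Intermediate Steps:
m = 1 (m = -3 + 4 = 1)
w = 7 (w = 7 + 0 = 7)
g(T) = -2/5 + 1/(5*(7 + T))
C(Y, E) = E + Y (C(Y, E) = (E + Y)*1 = E + Y)
x = 0 (x = (0*1)/6 = (1/6)*0 = 0)
(C(3, g(0))*x)*12 = (((-13 - 2*0)/(5*(7 + 0)) + 3)*0)*12 = (((1/5)*(-13 + 0)/7 + 3)*0)*12 = (((1/5)*(1/7)*(-13) + 3)*0)*12 = ((-13/35 + 3)*0)*12 = ((92/35)*0)*12 = 0*12 = 0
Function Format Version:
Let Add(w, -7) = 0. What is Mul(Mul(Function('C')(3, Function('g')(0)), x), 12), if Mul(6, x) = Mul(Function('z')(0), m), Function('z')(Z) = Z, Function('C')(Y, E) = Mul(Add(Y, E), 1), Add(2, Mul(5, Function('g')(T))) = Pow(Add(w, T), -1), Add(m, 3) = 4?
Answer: 0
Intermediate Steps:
m = 1 (m = Add(-3, 4) = 1)
w = 7 (w = Add(7, 0) = 7)
Function('g')(T) = Add(Rational(-2, 5), Mul(Rational(1, 5), Pow(Add(7, T), -1)))
Function('C')(Y, E) = Add(E, Y) (Function('C')(Y, E) = Mul(Add(E, Y), 1) = Add(E, Y))
x = 0 (x = Mul(Rational(1, 6), Mul(0, 1)) = Mul(Rational(1, 6), 0) = 0)
Mul(Mul(Function('C')(3, Function('g')(0)), x), 12) = Mul(Mul(Add(Mul(Rational(1, 5), Pow(Add(7, 0), -1), Add(-13, Mul(-2, 0))), 3), 0), 12) = Mul(Mul(Add(Mul(Rational(1, 5), Pow(7, -1), Add(-13, 0)), 3), 0), 12) = Mul(Mul(Add(Mul(Rational(1, 5), Rational(1, 7), -13), 3), 0), 12) = Mul(Mul(Add(Rational(-13, 35), 3), 0), 12) = Mul(Mul(Rational(92, 35), 0), 12) = Mul(0, 12) = 0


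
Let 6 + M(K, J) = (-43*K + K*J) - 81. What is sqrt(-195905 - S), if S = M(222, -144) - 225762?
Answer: sqrt(71458) ≈ 267.32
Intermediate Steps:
M(K, J) = -87 - 43*K + J*K (M(K, J) = -6 + ((-43*K + K*J) - 81) = -6 + ((-43*K + J*K) - 81) = -6 + (-81 - 43*K + J*K) = -87 - 43*K + J*K)
S = -267363 (S = (-87 - 43*222 - 144*222) - 225762 = (-87 - 9546 - 31968) - 225762 = -41601 - 225762 = -267363)
sqrt(-195905 - S) = sqrt(-195905 - 1*(-267363)) = sqrt(-195905 + 267363) = sqrt(71458)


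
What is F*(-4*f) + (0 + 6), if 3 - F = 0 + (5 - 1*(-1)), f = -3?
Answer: -30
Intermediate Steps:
F = -3 (F = 3 - (0 + (5 - 1*(-1))) = 3 - (0 + (5 + 1)) = 3 - (0 + 6) = 3 - 1*6 = 3 - 6 = -3)
F*(-4*f) + (0 + 6) = -(-12)*(-3) + (0 + 6) = -3*12 + 6 = -36 + 6 = -30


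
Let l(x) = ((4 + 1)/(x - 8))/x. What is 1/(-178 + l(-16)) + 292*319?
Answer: 6366385972/68347 ≈ 93148.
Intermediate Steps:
l(x) = 5/(x*(-8 + x)) (l(x) = (5/(-8 + x))/x = 5/(x*(-8 + x)))
1/(-178 + l(-16)) + 292*319 = 1/(-178 + 5/(-16*(-8 - 16))) + 292*319 = 1/(-178 + 5*(-1/16)/(-24)) + 93148 = 1/(-178 + 5*(-1/16)*(-1/24)) + 93148 = 1/(-178 + 5/384) + 93148 = 1/(-68347/384) + 93148 = -384/68347 + 93148 = 6366385972/68347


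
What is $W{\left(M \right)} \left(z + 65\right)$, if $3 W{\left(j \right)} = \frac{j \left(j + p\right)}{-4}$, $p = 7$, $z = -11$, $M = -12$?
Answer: $-270$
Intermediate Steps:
$W{\left(j \right)} = - \frac{j \left(7 + j\right)}{12}$ ($W{\left(j \right)} = \frac{j \left(j + 7\right) \frac{1}{-4}}{3} = \frac{j \left(7 + j\right) \left(- \frac{1}{4}\right)}{3} = \frac{\left(- \frac{1}{4}\right) j \left(7 + j\right)}{3} = - \frac{j \left(7 + j\right)}{12}$)
$W{\left(M \right)} \left(z + 65\right) = \left(- \frac{1}{12}\right) \left(-12\right) \left(7 - 12\right) \left(-11 + 65\right) = \left(- \frac{1}{12}\right) \left(-12\right) \left(-5\right) 54 = \left(-5\right) 54 = -270$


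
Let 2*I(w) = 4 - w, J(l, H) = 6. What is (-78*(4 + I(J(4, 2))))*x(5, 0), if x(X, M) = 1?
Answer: -234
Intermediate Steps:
I(w) = 2 - w/2 (I(w) = (4 - w)/2 = 2 - w/2)
(-78*(4 + I(J(4, 2))))*x(5, 0) = -78*(4 + (2 - ½*6))*1 = -78*(4 + (2 - 3))*1 = -78*(4 - 1)*1 = -78*3*1 = -39*6*1 = -234*1 = -234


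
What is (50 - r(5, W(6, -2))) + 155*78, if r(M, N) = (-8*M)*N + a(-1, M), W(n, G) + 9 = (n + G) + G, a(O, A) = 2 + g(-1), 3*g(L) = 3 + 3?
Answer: 11856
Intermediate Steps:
g(L) = 2 (g(L) = (3 + 3)/3 = (⅓)*6 = 2)
a(O, A) = 4 (a(O, A) = 2 + 2 = 4)
W(n, G) = -9 + n + 2*G (W(n, G) = -9 + ((n + G) + G) = -9 + ((G + n) + G) = -9 + (n + 2*G) = -9 + n + 2*G)
r(M, N) = 4 - 8*M*N (r(M, N) = (-8*M)*N + 4 = -8*M*N + 4 = 4 - 8*M*N)
(50 - r(5, W(6, -2))) + 155*78 = (50 - (4 - 8*5*(-9 + 6 + 2*(-2)))) + 155*78 = (50 - (4 - 8*5*(-9 + 6 - 4))) + 12090 = (50 - (4 - 8*5*(-7))) + 12090 = (50 - (4 + 280)) + 12090 = (50 - 1*284) + 12090 = (50 - 284) + 12090 = -234 + 12090 = 11856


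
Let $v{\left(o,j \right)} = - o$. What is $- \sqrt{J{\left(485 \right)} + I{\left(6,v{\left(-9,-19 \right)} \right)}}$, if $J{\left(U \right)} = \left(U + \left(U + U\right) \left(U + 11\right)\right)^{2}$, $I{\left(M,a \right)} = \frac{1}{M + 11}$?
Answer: $- \frac{\sqrt{67031635671242}}{17} \approx -4.8161 \cdot 10^{5}$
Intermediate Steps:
$I{\left(M,a \right)} = \frac{1}{11 + M}$
$J{\left(U \right)} = \left(U + 2 U \left(11 + U\right)\right)^{2}$
$- \sqrt{J{\left(485 \right)} + I{\left(6,v{\left(-9,-19 \right)} \right)}} = - \sqrt{485^{2} \left(23 + 2 \cdot 485\right)^{2} + \frac{1}{11 + 6}} = - \sqrt{235225 \left(23 + 970\right)^{2} + \frac{1}{17}} = - \sqrt{235225 \cdot 993^{2} + \frac{1}{17}} = - \sqrt{235225 \cdot 986049 + \frac{1}{17}} = - \sqrt{231943376025 + \frac{1}{17}} = - \sqrt{\frac{3943037392426}{17}} = - \frac{\sqrt{67031635671242}}{17}$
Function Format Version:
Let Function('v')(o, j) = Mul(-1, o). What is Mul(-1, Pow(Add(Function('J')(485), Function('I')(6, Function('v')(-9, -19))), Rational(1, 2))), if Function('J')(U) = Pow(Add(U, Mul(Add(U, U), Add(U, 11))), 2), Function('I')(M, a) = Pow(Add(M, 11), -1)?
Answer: Mul(Rational(-1, 17), Pow(67031635671242, Rational(1, 2))) ≈ -4.8161e+5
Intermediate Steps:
Function('I')(M, a) = Pow(Add(11, M), -1)
Function('J')(U) = Pow(Add(U, Mul(2, U, Add(11, U))), 2) (Function('J')(U) = Pow(Add(U, Mul(Mul(2, U), Add(11, U))), 2) = Pow(Add(U, Mul(2, U, Add(11, U))), 2))
Mul(-1, Pow(Add(Function('J')(485), Function('I')(6, Function('v')(-9, -19))), Rational(1, 2))) = Mul(-1, Pow(Add(Mul(Pow(485, 2), Pow(Add(23, Mul(2, 485)), 2)), Pow(Add(11, 6), -1)), Rational(1, 2))) = Mul(-1, Pow(Add(Mul(235225, Pow(Add(23, 970), 2)), Pow(17, -1)), Rational(1, 2))) = Mul(-1, Pow(Add(Mul(235225, Pow(993, 2)), Rational(1, 17)), Rational(1, 2))) = Mul(-1, Pow(Add(Mul(235225, 986049), Rational(1, 17)), Rational(1, 2))) = Mul(-1, Pow(Add(231943376025, Rational(1, 17)), Rational(1, 2))) = Mul(-1, Pow(Rational(3943037392426, 17), Rational(1, 2))) = Mul(-1, Mul(Rational(1, 17), Pow(67031635671242, Rational(1, 2)))) = Mul(Rational(-1, 17), Pow(67031635671242, Rational(1, 2)))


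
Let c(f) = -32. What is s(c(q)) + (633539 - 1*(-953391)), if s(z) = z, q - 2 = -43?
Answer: 1586898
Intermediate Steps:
q = -41 (q = 2 - 43 = -41)
s(c(q)) + (633539 - 1*(-953391)) = -32 + (633539 - 1*(-953391)) = -32 + (633539 + 953391) = -32 + 1586930 = 1586898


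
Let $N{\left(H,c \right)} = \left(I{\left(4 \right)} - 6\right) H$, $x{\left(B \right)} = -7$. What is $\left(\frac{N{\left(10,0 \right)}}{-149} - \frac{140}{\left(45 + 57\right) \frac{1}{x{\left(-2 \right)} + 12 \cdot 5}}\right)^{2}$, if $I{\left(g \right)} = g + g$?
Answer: $\frac{306705516100}{57744801} \approx 5311.4$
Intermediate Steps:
$I{\left(g \right)} = 2 g$
$N{\left(H,c \right)} = 2 H$ ($N{\left(H,c \right)} = \left(2 \cdot 4 - 6\right) H = \left(8 - 6\right) H = 2 H$)
$\left(\frac{N{\left(10,0 \right)}}{-149} - \frac{140}{\left(45 + 57\right) \frac{1}{x{\left(-2 \right)} + 12 \cdot 5}}\right)^{2} = \left(\frac{2 \cdot 10}{-149} - \frac{140}{\left(45 + 57\right) \frac{1}{-7 + 12 \cdot 5}}\right)^{2} = \left(20 \left(- \frac{1}{149}\right) - \frac{140}{102 \frac{1}{-7 + 60}}\right)^{2} = \left(- \frac{20}{149} - \frac{140}{102 \cdot \frac{1}{53}}\right)^{2} = \left(- \frac{20}{149} - \frac{140}{\frac{102}{53}}\right)^{2} = \left(- \frac{20}{149} - \frac{3710}{51}\right)^{2} = \left(- \frac{553810}{7599}\right)^{2} = \frac{306705516100}{57744801}$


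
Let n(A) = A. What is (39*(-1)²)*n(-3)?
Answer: -117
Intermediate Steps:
(39*(-1)²)*n(-3) = (39*(-1)²)*(-3) = (39*1)*(-3) = 39*(-3) = -117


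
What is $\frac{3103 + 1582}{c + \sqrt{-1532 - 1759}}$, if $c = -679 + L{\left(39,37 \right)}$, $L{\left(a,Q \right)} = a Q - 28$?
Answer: $\frac{3448160}{544987} - \frac{4685 i \sqrt{3291}}{544987} \approx 6.327 - 0.49316 i$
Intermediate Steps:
$L{\left(a,Q \right)} = -28 + Q a$ ($L{\left(a,Q \right)} = Q a - 28 = -28 + Q a$)
$c = 736$ ($c = -679 + \left(-28 + 37 \cdot 39\right) = -679 + \left(-28 + 1443\right) = -679 + 1415 = 736$)
$\frac{3103 + 1582}{c + \sqrt{-1532 - 1759}} = \frac{3103 + 1582}{736 + \sqrt{-1532 - 1759}} = \frac{4685}{736 + \sqrt{-3291}} = \frac{4685}{736 + i \sqrt{3291}}$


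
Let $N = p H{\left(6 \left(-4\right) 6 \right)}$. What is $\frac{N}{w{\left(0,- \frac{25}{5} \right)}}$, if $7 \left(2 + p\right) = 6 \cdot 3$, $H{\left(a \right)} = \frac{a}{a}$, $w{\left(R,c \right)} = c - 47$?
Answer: $- \frac{1}{91} \approx -0.010989$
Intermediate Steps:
$w{\left(R,c \right)} = -47 + c$ ($w{\left(R,c \right)} = c - 47 = -47 + c$)
$H{\left(a \right)} = 1$
$p = \frac{4}{7}$ ($p = -2 + \frac{6 \cdot 3}{7} = -2 + \frac{1}{7} \cdot 18 = -2 + \frac{18}{7} = \frac{4}{7} \approx 0.57143$)
$N = \frac{4}{7}$ ($N = \frac{4}{7} \cdot 1 = \frac{4}{7} \approx 0.57143$)
$\frac{N}{w{\left(0,- \frac{25}{5} \right)}} = \frac{4}{7 \left(-47 - \frac{25}{5}\right)} = \frac{4}{7 \left(-47 - 5\right)} = \frac{4}{7 \left(-52\right)} = \frac{4}{7} \left(- \frac{1}{52}\right) = - \frac{1}{91}$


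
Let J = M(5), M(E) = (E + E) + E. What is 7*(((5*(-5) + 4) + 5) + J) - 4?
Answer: -11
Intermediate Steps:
M(E) = 3*E (M(E) = 2*E + E = 3*E)
J = 15 (J = 3*5 = 15)
7*(((5*(-5) + 4) + 5) + J) - 4 = 7*(((5*(-5) + 4) + 5) + 15) - 4 = 7*(((-25 + 4) + 5) + 15) - 4 = 7*((-21 + 5) + 15) - 4 = 7*(-16 + 15) - 4 = 7*(-1) - 4 = -7 - 4 = -11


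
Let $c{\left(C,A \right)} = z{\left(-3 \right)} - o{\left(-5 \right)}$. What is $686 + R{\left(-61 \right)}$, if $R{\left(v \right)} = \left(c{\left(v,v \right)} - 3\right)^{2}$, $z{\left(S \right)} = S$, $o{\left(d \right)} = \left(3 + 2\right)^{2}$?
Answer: $1647$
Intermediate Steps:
$o{\left(d \right)} = 25$ ($o{\left(d \right)} = 5^{2} = 25$)
$c{\left(C,A \right)} = -28$ ($c{\left(C,A \right)} = -3 - 25 = -28$)
$R{\left(v \right)} = 961$ ($R{\left(v \right)} = \left(-28 - 3\right)^{2} = \left(-31\right)^{2} = 961$)
$686 + R{\left(-61 \right)} = 686 + 961 = 1647$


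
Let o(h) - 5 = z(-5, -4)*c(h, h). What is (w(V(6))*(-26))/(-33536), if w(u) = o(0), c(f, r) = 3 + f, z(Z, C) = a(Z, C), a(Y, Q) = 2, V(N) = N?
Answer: 143/16768 ≈ 0.0085281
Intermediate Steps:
z(Z, C) = 2
o(h) = 11 + 2*h (o(h) = 5 + 2*(3 + h) = 5 + (6 + 2*h) = 11 + 2*h)
w(u) = 11 (w(u) = 11 + 2*0 = 11 + 0 = 11)
(w(V(6))*(-26))/(-33536) = (11*(-26))/(-33536) = -286*(-1/33536) = 143/16768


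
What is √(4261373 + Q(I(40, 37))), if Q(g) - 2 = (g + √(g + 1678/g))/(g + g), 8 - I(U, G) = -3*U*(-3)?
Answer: √(132000367488 - I*√690701)/176 ≈ 2064.3 - 6.4985e-6*I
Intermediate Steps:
I(U, G) = 8 - 9*U (I(U, G) = 8 - (-3*U)*(-3) = 8 - 9*U)
Q(g) = 2 + (g + √(g + 1678/g))/(2*g) (Q(g) = 2 + (g + √(g + 1678/g))/(g + g) = 2 + (g + √(g + 1678/g))/((2*g)) = 2 + (g + √(g + 1678/g))*(1/(2*g)) = 2 + (g + √(g + 1678/g))/(2*g))
√(4261373 + Q(I(40, 37))) = √(4261373 + (√((8 - 9*40) + 1678/(8 - 9*40)) + 5*(8 - 9*40))/(2*(8 - 9*40))) = √(4261373 + (√((8 - 360) + 1678/(8 - 360)) + 5*(8 - 360))/(2*(8 - 360))) = √(4261373 + (½)*(√(-352 + 1678/(-352)) + 5*(-352))/(-352)) = √(4261373 + (½)*(-1/352)*(√(-352 + 1678*(-1/352)) - 1760)) = √(4261373 + (½)*(-1/352)*(√(-352 - 839/176) - 1760)) = √(4261373 + (½)*(-1/352)*(√(-62791/176) - 1760)) = √(4261373 + (½)*(-1/352)*(I*√690701/44 - 1760)) = √(4261373 + (½)*(-1/352)*(-1760 + I*√690701/44)) = √(4261373 + (5/2 - I*√690701/30976)) = √(8522751/2 - I*√690701/30976)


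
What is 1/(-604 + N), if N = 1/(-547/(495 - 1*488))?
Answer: -547/330395 ≈ -0.0016556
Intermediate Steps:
N = -7/547 (N = 1/(-547/(495 - 488)) = 1/(-547/7) = -7/547 ≈ -0.012797)
1/(-604 + N) = 1/(-604 - 7/547) = 1/(-330395/547) = -547/330395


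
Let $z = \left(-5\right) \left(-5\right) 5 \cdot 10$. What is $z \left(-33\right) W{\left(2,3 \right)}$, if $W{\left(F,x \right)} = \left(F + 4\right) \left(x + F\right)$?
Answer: $-1237500$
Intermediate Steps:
$W{\left(F,x \right)} = \left(4 + F\right) \left(F + x\right)$
$z = 1250$ ($z = 25 \cdot 5 \cdot 10 = 125 \cdot 10 = 1250$)
$z \left(-33\right) W{\left(2,3 \right)} = 1250 \left(-33\right) \left(2^{2} + 4 \cdot 2 + 4 \cdot 3 + 2 \cdot 3\right) = - 41250 \left(4 + 8 + 12 + 6\right) = \left(-41250\right) 30 = -1237500$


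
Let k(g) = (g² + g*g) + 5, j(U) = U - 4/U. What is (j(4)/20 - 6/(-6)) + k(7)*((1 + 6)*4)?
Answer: 57703/20 ≈ 2885.1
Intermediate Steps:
k(g) = 5 + 2*g² (k(g) = (g² + g²) + 5 = 2*g² + 5 = 5 + 2*g²)
(j(4)/20 - 6/(-6)) + k(7)*((1 + 6)*4) = ((4 - 4/4)/20 - 6/(-6)) + (5 + 2*7²)*((1 + 6)*4) = ((4 - 4*¼)*(1/20) - 6*(-⅙)) + (5 + 2*49)*(7*4) = ((4 - 1)*(1/20) + 1) + (5 + 98)*28 = (3*(1/20) + 1) + 103*28 = (3/20 + 1) + 2884 = 23/20 + 2884 = 57703/20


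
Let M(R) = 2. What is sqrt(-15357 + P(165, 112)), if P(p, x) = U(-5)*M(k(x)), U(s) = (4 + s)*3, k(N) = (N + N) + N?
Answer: 3*I*sqrt(1707) ≈ 123.95*I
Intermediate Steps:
k(N) = 3*N (k(N) = 2*N + N = 3*N)
U(s) = 12 + 3*s
P(p, x) = -6 (P(p, x) = (12 + 3*(-5))*2 = (12 - 15)*2 = -3*2 = -6)
sqrt(-15357 + P(165, 112)) = sqrt(-15357 - 6) = sqrt(-15363) = 3*I*sqrt(1707)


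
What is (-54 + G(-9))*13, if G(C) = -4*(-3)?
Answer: -546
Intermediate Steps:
G(C) = 12
(-54 + G(-9))*13 = (-54 + 12)*13 = -42*13 = -546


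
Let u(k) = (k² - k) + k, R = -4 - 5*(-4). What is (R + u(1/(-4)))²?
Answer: 66049/256 ≈ 258.00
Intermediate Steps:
R = 16 (R = -4 + 20 = 16)
u(k) = k²
(R + u(1/(-4)))² = (16 + (1/(-4))²)² = (16 + (1*(-¼))²)² = (16 + (-¼)²)² = (16 + 1/16)² = (257/16)² = 66049/256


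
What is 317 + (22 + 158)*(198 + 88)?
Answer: 51797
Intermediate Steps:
317 + (22 + 158)*(198 + 88) = 317 + 180*286 = 317 + 51480 = 51797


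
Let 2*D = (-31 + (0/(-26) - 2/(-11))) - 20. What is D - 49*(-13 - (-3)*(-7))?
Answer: 36093/22 ≈ 1640.6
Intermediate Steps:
D = -559/22 (D = ((-31 + (0/(-26) - 2/(-11))) - 20)/2 = ((-31 + (0*(-1/26) - 2*(-1/11))) - 20)/2 = ((-31 + (0 + 2/11)) - 20)/2 = ((-31 + 2/11) - 20)/2 = (-339/11 - 20)/2 = (½)*(-559/11) = -559/22 ≈ -25.409)
D - 49*(-13 - (-3)*(-7)) = -559/22 - 49*(-13 - (-3)*(-7)) = -559/22 - 49*(-13 - 1*21) = -559/22 - 49*(-13 - 21) = -559/22 - 49*(-34) = -559/22 + 1666 = 36093/22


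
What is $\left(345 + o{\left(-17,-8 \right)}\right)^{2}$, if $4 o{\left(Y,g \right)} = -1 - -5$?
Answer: $119716$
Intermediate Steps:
$o{\left(Y,g \right)} = 1$ ($o{\left(Y,g \right)} = \frac{-1 - -5}{4} = \frac{-1 + 5}{4} = \frac{1}{4} \cdot 4 = 1$)
$\left(345 + o{\left(-17,-8 \right)}\right)^{2} = \left(345 + 1\right)^{2} = 346^{2} = 119716$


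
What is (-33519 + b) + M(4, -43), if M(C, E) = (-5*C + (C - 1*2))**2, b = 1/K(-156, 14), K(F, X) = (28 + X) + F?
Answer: -3784231/114 ≈ -33195.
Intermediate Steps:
K(F, X) = 28 + F + X
b = -1/114 (b = 1/(28 - 156 + 14) = 1/(-114) = -1/114 ≈ -0.0087719)
M(C, E) = (-2 - 4*C)**2 (M(C, E) = (-5*C + (C - 2))**2 = (-5*C + (-2 + C))**2 = (-2 - 4*C)**2)
(-33519 + b) + M(4, -43) = (-33519 - 1/114) + 4*(1 + 2*4)**2 = -3821167/114 + 4*(1 + 8)**2 = -3821167/114 + 4*9**2 = -3821167/114 + 4*81 = -3821167/114 + 324 = -3784231/114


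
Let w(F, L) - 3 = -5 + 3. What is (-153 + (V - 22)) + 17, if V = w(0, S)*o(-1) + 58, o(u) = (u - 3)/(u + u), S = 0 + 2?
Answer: -98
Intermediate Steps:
S = 2
o(u) = (-3 + u)/(2*u) (o(u) = (-3 + u)/((2*u)) = (-3 + u)*(1/(2*u)) = (-3 + u)/(2*u))
w(F, L) = 1 (w(F, L) = 3 + (-5 + 3) = 3 - 2 = 1)
V = 60 (V = 1*((½)*(-3 - 1)/(-1)) + 58 = 1*((½)*(-1)*(-4)) + 58 = 1*2 + 58 = 2 + 58 = 60)
(-153 + (V - 22)) + 17 = (-153 + (60 - 22)) + 17 = (-153 + 38) + 17 = -115 + 17 = -98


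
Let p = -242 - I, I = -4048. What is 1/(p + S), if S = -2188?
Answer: 1/1618 ≈ 0.00061805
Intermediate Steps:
p = 3806 (p = -242 - 1*(-4048) = -242 + 4048 = 3806)
1/(p + S) = 1/(3806 - 2188) = 1/1618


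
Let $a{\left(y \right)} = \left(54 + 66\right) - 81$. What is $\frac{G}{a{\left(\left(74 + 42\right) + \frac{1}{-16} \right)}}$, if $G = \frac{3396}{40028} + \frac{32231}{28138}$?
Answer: $\frac{346424779}{10981501674} \approx 0.031546$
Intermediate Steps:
$a{\left(y \right)} = 39$ ($a{\left(y \right)} = 120 - 81 = 39$)
$G = \frac{346424779}{281576966}$ ($G = 3396 \cdot \frac{1}{40028} + 32231 \cdot \frac{1}{28138} = \frac{849}{10007} + \frac{32231}{28138} = \frac{346424779}{281576966} \approx 1.2303$)
$\frac{G}{a{\left(\left(74 + 42\right) + \frac{1}{-16} \right)}} = \frac{346424779}{281576966 \cdot 39} = \frac{346424779}{281576966} \cdot \frac{1}{39} = \frac{346424779}{10981501674}$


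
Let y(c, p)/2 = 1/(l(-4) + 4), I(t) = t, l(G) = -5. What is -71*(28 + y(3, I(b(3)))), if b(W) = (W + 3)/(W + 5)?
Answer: -1846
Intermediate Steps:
b(W) = (3 + W)/(5 + W)
y(c, p) = -2 (y(c, p) = 2/(-5 + 4) = 2/(-1) = 2*(-1) = -2)
-71*(28 + y(3, I(b(3)))) = -71*(28 - 2) = -71*26 = -1846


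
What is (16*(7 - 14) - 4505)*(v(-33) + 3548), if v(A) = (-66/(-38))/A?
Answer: -16380873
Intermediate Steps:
v(A) = 33/(19*A) (v(A) = (-66*(-1/38))/A = 33/(19*A))
(16*(7 - 14) - 4505)*(v(-33) + 3548) = (16*(7 - 14) - 4505)*((33/19)/(-33) + 3548) = (16*(-7) - 4505)*((33/19)*(-1/33) + 3548) = (-112 - 4505)*(-1/19 + 3548) = -4617*67411/19 = -16380873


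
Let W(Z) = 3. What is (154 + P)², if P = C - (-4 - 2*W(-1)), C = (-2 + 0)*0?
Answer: 26896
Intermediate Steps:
C = 0 (C = -2*0 = 0)
P = 10 (P = 0 - (-4 - 2*3) = 0 - (-4 - 6) = 0 - 1*(-10) = 0 + 10 = 10)
(154 + P)² = (154 + 10)² = 164² = 26896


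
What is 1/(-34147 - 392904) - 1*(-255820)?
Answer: 109248186819/427051 ≈ 2.5582e+5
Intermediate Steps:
1/(-34147 - 392904) - 1*(-255820) = 1/(-427051) + 255820 = -1/427051 + 255820 = 109248186819/427051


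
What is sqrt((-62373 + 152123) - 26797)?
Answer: sqrt(62953) ≈ 250.90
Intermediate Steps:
sqrt((-62373 + 152123) - 26797) = sqrt(89750 - 26797) = sqrt(62953)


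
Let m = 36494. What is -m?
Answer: -36494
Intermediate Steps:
-m = -1*36494 = -36494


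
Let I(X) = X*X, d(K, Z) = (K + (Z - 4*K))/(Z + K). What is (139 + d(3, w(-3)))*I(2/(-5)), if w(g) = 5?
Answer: 554/25 ≈ 22.160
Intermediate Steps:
d(K, Z) = (Z - 3*K)/(K + Z)
I(X) = X²
(139 + d(3, w(-3)))*I(2/(-5)) = (139 + (5 - 3*3)/(3 + 5))*(2/(-5))² = (139 + (5 - 9)/8)*(2*(-⅕))² = (139 + (⅛)*(-4))*(-⅖)² = (139 - ½)*(4/25) = (277/2)*(4/25) = 554/25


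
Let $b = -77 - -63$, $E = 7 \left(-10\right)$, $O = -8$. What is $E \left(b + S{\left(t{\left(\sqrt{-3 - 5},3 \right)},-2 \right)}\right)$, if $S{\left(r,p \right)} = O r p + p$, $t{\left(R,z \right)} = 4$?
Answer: $-3360$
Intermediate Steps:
$S{\left(r,p \right)} = p - 8 p r$ ($S{\left(r,p \right)} = - 8 r p + p = - 8 p r + p = p - 8 p r$)
$E = -70$
$b = -14$ ($b = -77 + 63 = -14$)
$E \left(b + S{\left(t{\left(\sqrt{-3 - 5},3 \right)},-2 \right)}\right) = - 70 \left(-14 - 2 \left(1 - 32\right)\right) = - 70 \left(-14 - -62\right) = - 70 \left(-14 + 62\right) = \left(-70\right) 48 = -3360$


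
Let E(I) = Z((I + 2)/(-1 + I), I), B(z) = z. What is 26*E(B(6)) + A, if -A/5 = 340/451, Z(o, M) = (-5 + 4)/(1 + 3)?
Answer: -9263/902 ≈ -10.269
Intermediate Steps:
Z(o, M) = -¼ (Z(o, M) = -1/4 = -1*¼ = -¼)
E(I) = -¼
A = -1700/451 ≈ -3.7694
26*E(B(6)) + A = 26*(-¼) - 1700/451 = -13/2 - 1700/451 = -9263/902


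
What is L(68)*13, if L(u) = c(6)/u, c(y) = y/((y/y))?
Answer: 39/34 ≈ 1.1471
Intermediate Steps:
c(y) = y (c(y) = y/1 = y*1 = y)
L(u) = 6/u
L(68)*13 = (6/68)*13 = (6*(1/68))*13 = (3/34)*13 = 39/34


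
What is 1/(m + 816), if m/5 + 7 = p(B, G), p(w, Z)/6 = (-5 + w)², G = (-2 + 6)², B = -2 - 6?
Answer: 1/5851 ≈ 0.00017091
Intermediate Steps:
B = -8
G = 16 (G = 4² = 16)
p(w, Z) = 6*(-5 + w)²
m = 5035 (m = -35 + 5*(6*(-5 - 8)²) = -35 + 5*(6*(-13)²) = -35 + 5*(6*169) = -35 + 5*1014 = -35 + 5070 = 5035)
1/(m + 816) = 1/(5035 + 816) = 1/5851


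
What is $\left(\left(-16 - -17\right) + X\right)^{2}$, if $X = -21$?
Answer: $400$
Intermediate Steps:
$\left(\left(-16 - -17\right) + X\right)^{2} = \left(\left(-16 - -17\right) - 21\right)^{2} = \left(\left(-16 + 17\right) - 21\right)^{2} = \left(1 - 21\right)^{2} = \left(-20\right)^{2} = 400$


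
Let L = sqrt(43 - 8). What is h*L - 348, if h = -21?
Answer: -348 - 21*sqrt(35) ≈ -472.24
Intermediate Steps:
L = sqrt(35) ≈ 5.9161
h*L - 348 = -21*sqrt(35) - 348 = -348 - 21*sqrt(35)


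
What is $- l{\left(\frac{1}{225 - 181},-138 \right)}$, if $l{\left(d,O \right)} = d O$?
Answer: $\frac{69}{22} \approx 3.1364$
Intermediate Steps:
$l{\left(d,O \right)} = O d$
$- l{\left(\frac{1}{225 - 181},-138 \right)} = - \frac{-138}{225 - 181} = - \frac{-138}{44} = \left(-1\right) \left(- \frac{69}{22}\right) = \frac{69}{22}$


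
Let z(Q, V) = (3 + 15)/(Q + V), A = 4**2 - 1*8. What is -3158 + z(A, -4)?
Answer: -6307/2 ≈ -3153.5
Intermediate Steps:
A = 8 (A = 16 - 8 = 8)
z(Q, V) = 18/(Q + V)
-3158 + z(A, -4) = -3158 + 18/(8 - 4) = -3158 + 18/4 = -3158 + 18*(1/4) = -3158 + 9/2 = -6307/2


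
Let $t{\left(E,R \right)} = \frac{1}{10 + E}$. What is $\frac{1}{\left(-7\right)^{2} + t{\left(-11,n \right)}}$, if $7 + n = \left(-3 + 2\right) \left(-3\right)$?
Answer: $\frac{1}{48} \approx 0.020833$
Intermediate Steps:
$n = -4$ ($n = -7 + \left(-3 + 2\right) \left(-3\right) = -7 - -3 = -7 + 3 = -4$)
$\frac{1}{\left(-7\right)^{2} + t{\left(-11,n \right)}} = \frac{1}{\left(-7\right)^{2} + \frac{1}{10 - 11}} = \frac{1}{49 + \frac{1}{-1}} = \frac{1}{49 - 1} = \frac{1}{48}$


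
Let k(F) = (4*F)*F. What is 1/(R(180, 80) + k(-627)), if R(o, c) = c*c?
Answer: 1/1578916 ≈ 6.3335e-7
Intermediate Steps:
k(F) = 4*F**2
R(o, c) = c**2
1/(R(180, 80) + k(-627)) = 1/(80**2 + 4*(-627)**2) = 1/(6400 + 4*393129) = 1/(6400 + 1572516) = 1/1578916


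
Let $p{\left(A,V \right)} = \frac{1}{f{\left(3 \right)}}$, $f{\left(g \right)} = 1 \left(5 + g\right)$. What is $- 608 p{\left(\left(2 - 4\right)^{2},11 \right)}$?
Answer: $-76$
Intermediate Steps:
$f{\left(g \right)} = 5 + g$
$p{\left(A,V \right)} = \frac{1}{8}$ ($p{\left(A,V \right)} = \frac{1}{5 + 3} = \frac{1}{8}$)
$- 608 p{\left(\left(2 - 4\right)^{2},11 \right)} = \left(-608\right) \frac{1}{8} = -76$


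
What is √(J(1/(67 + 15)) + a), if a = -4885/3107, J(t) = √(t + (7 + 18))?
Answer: √(-102054821180 + 791582818*√168182)/254774 ≈ 1.8517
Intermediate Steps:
J(t) = √(25 + t) (J(t) = √(t + 25) = √(25 + t))
a = -4885/3107 (a = -4885*1/3107 = -4885/3107 ≈ -1.5723)
√(J(1/(67 + 15)) + a) = √(√(25 + 1/(67 + 15)) - 4885/3107) = √(√(25 + 1/82) - 4885/3107) = √(√(2051/82) - 4885/3107) = √(√168182/82 - 4885/3107) = √(-4885/3107 + √168182/82)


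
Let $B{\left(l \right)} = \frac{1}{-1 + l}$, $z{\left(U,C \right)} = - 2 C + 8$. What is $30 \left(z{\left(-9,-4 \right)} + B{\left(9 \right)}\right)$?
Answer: $\frac{1935}{4} \approx 483.75$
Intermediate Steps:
$z{\left(U,C \right)} = 8 - 2 C$
$30 \left(z{\left(-9,-4 \right)} + B{\left(9 \right)}\right) = 30 \left(\left(8 - -8\right) + \frac{1}{-1 + 9}\right) = 30 \left(\left(8 + 8\right) + \frac{1}{8}\right) = 30 \left(16 + \frac{1}{8}\right) = 30 \cdot \frac{129}{8} = \frac{1935}{4}$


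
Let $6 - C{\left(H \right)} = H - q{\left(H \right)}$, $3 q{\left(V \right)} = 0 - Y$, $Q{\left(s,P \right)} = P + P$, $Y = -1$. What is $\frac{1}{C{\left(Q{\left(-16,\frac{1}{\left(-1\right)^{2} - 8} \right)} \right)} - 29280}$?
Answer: $- \frac{21}{614741} \approx -3.4161 \cdot 10^{-5}$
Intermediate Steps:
$Q{\left(s,P \right)} = 2 P$
$q{\left(V \right)} = \frac{1}{3}$ ($q{\left(V \right)} = \frac{0 - -1}{3} = \frac{0 + 1}{3} = \frac{1}{3} \cdot 1 = \frac{1}{3}$)
$C{\left(H \right)} = \frac{19}{3} - H$ ($C{\left(H \right)} = 6 - \left(H - \frac{1}{3}\right) = 6 - \left(- \frac{1}{3} + H\right) = \frac{19}{3} - H$)
$\frac{1}{C{\left(Q{\left(-16,\frac{1}{\left(-1\right)^{2} - 8} \right)} \right)} - 29280} = \frac{1}{\left(\frac{19}{3} - \frac{2}{\left(-1\right)^{2} - 8}\right) - 29280} = \frac{1}{\left(\frac{19}{3} - \frac{2}{1 - 8}\right) - 29280} = \frac{1}{\left(\frac{19}{3} - \frac{2}{-7}\right) - 29280} = \frac{1}{\left(\frac{19}{3} - 2 \left(- \frac{1}{7}\right)\right) - 29280} = \frac{1}{\left(\frac{19}{3} - - \frac{2}{7}\right) - 29280} = \frac{1}{\left(\frac{19}{3} + \frac{2}{7}\right) - 29280} = \frac{1}{\frac{139}{21} - 29280} = \frac{1}{- \frac{614741}{21}} = - \frac{21}{614741}$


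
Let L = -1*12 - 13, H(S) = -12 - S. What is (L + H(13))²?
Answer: 2500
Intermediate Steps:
L = -25 (L = -12 - 13 = -25)
(L + H(13))² = (-25 + (-12 - 1*13))² = (-25 + (-12 - 13))² = (-25 - 25)² = (-50)² = 2500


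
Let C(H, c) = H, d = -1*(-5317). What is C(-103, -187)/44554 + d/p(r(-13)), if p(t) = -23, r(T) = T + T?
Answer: -236895987/1024742 ≈ -231.18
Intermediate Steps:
r(T) = 2*T
d = 5317
C(-103, -187)/44554 + d/p(r(-13)) = -103/44554 + 5317/(-23) = -103*1/44554 + 5317*(-1/23) = -103/44554 - 5317/23 = -236895987/1024742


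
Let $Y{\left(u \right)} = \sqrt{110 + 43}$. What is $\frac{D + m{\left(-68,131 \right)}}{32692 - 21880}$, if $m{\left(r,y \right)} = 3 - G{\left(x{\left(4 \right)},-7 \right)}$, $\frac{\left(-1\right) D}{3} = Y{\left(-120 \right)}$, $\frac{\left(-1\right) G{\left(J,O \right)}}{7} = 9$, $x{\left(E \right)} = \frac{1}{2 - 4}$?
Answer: $\frac{11}{1802} - \frac{3 \sqrt{17}}{3604} \approx 0.0026722$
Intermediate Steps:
$x{\left(E \right)} = - \frac{1}{2}$ ($x{\left(E \right)} = \frac{1}{-2} = - \frac{1}{2}$)
$G{\left(J,O \right)} = -63$ ($G{\left(J,O \right)} = \left(-7\right) 9 = -63$)
$Y{\left(u \right)} = 3 \sqrt{17}$ ($Y{\left(u \right)} = \sqrt{153} = 3 \sqrt{17}$)
$D = - 9 \sqrt{17}$ ($D = - 3 \cdot 3 \sqrt{17} = - 9 \sqrt{17} \approx -37.108$)
$m{\left(r,y \right)} = 66$ ($m{\left(r,y \right)} = 3 - -63 = 3 + 63 = 66$)
$\frac{D + m{\left(-68,131 \right)}}{32692 - 21880} = \frac{- 9 \sqrt{17} + 66}{32692 - 21880} = \frac{66 - 9 \sqrt{17}}{10812} = \left(66 - 9 \sqrt{17}\right) \frac{1}{10812} = \frac{11}{1802} - \frac{3 \sqrt{17}}{3604}$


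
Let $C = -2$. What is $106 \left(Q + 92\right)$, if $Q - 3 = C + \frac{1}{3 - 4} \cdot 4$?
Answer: $9434$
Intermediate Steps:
$Q = -3$ ($Q = 3 + \left(-2 + \frac{1}{3 - 4} \cdot 4\right) = 3 + \left(-2 + \frac{1}{-1} \cdot 4\right) = 3 - 6 = -3$)
$106 \left(Q + 92\right) = 106 \left(-3 + 92\right) = 106 \cdot 89 = 9434$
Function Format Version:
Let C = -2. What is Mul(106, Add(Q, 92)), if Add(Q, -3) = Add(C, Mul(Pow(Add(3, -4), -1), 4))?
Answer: 9434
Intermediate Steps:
Q = -3 (Q = Add(3, Add(-2, Mul(Pow(Add(3, -4), -1), 4))) = Add(3, Add(-2, Mul(Pow(-1, -1), 4))) = Add(3, Add(-2, Mul(-1, 4))) = Add(3, Add(-2, -4)) = Add(3, -6) = -3)
Mul(106, Add(Q, 92)) = Mul(106, Add(-3, 92)) = Mul(106, 89) = 9434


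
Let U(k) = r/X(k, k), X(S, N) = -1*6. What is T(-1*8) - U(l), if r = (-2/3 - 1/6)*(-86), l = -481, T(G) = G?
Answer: 71/18 ≈ 3.9444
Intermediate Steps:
X(S, N) = -6
r = 215/3 (r = (-2*⅓ - 1*⅙)*(-86) = (-⅔ - ⅙)*(-86) = -⅚*(-86) = 215/3 ≈ 71.667)
U(k) = -215/18 (U(k) = (215/3)/(-6) = (215/3)*(-⅙) = -215/18)
T(-1*8) - U(l) = -1*8 - 1*(-215/18) = -8 + 215/18 = 71/18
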